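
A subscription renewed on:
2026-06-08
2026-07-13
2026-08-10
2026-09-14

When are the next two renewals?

All dates are Mondays, 35, 28, 35 days apart.
Specifically, the 2nd Monday of each month.
October 2026 — 2nd Monday is 2026-10-12.
2nd Monday of November 2026: 2026-11-09.

2026-10-12, 2026-11-09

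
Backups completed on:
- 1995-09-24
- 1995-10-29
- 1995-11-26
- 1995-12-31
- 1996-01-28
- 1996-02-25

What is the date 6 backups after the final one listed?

1996-08-25

These are Sundays with 35, 28, 35, 28, 28-day gaps.
Each is the final Sunday of its month — 1995-10-29 is past the 28th, so '4th Sunday' doesn't fit.
March 1996 ends with Sunday 1996-03-31.
Last Sunday of April 1996: 1996-04-28.
May 1996 ends with Sunday 1996-05-26.
Last Sunday of June 1996: 1996-06-30.
Last Sunday of July 1996: 1996-07-28.
Last Sunday of August 1996: 1996-08-25.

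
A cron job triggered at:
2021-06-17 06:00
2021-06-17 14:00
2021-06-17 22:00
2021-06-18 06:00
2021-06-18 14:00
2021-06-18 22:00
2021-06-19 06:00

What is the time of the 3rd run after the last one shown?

Gaps: 8, 8, 8, 8, 8, 8 hours — each event is 8 hours after the previous one.
2021-06-19 06:00 + 8 h = 2021-06-19 14:00.
2021-06-19 14:00 + 8 h = 2021-06-19 22:00.
2021-06-19 22:00 + 8 h = 2021-06-20 06:00.

2021-06-20 06:00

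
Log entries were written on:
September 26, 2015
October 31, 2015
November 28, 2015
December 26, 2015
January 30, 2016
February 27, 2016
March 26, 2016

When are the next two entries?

April 30, 2016; May 28, 2016

All Saturdays; the gaps (35, 28, 28, 35, 28, 28) vary with month length.
This is the last Saturday of each month.
Last Saturday of April 2016: April 30, 2016.
Last Saturday of May 2016: May 28, 2016.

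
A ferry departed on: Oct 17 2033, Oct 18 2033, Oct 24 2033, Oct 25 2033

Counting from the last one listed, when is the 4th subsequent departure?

Nov 8 2033

The gap pattern 1, 6, 1 repeats every 2 events.
These are the Mondays and Tuesdays of each week.
Next Monday: Oct 31 2033.
The following Tuesday is Nov 1 2033.
The following Monday is Nov 7 2033.
Next Tuesday: Nov 8 2033.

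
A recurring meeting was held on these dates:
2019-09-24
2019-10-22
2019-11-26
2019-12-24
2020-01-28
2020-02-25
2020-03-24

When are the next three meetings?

2020-04-28, 2020-05-26, 2020-06-23

All dates are Tuesdays, 28, 35, 28, 35, 28, 28 days apart.
Specifically, the 4th Tuesday of each month.
4th Tuesday of April 2020: 2020-04-28.
May 2020 — 4th Tuesday is 2020-05-26.
4th Tuesday of June 2020: 2020-06-23.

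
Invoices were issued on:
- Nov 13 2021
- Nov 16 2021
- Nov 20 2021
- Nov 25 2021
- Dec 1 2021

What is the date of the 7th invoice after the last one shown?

Feb 9 2022

Intervals are 3, 4, 5, 6 days — an arithmetic progression with common difference 1.
Next gap: 7 days. Dec 1 2021 + 7 days = Dec 8 2021.
Next gap: 8 days. Dec 8 2021 + 8 days = Dec 16 2021.
Next gap: 9 days. Dec 16 2021 + 9 days = Dec 25 2021.
Next gap: 10 days. Dec 25 2021 + 10 days = Jan 4 2022.
Next gap: 11 days. Jan 4 2022 + 11 days = Jan 15 2022.
Next gap: 12 days. Jan 15 2022 + 12 days = Jan 27 2022.
Next gap: 13 days. Jan 27 2022 + 13 days = Feb 9 2022.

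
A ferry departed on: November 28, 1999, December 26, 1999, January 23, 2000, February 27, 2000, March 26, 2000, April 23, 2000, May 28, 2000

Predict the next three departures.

June 25, 2000; July 23, 2000; August 27, 2000

These are Sundays at 28- or 35-day spacing (28, 28, 35, 28, 28, 35).
The pattern: 4th Sunday of the month.
4th Sunday of June 2000: June 25, 2000.
4th Sunday of July 2000: July 23, 2000.
4th Sunday of August 2000: August 27, 2000.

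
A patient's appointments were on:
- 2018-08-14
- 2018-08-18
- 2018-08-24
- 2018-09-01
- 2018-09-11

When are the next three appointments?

2018-09-23, 2018-10-07, 2018-10-23

Gaps: 4, 6, 8, 10 days — each gap is 2 larger than the previous one.
Next gap: 12 days. 2018-09-11 + 12 days = 2018-09-23.
Next gap: 14 days. 2018-09-23 + 14 days = 2018-10-07.
Next gap: 16 days. 2018-10-07 + 16 days = 2018-10-23.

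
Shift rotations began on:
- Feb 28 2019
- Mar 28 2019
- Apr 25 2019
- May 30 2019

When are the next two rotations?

Jun 27 2019, Jul 25 2019

All Thursdays; the gaps (28, 28, 35) vary with month length.
This is the last Thursday of each month.
June 2019 ends with Thursday Jun 27 2019.
July 2019 ends with Thursday Jul 25 2019.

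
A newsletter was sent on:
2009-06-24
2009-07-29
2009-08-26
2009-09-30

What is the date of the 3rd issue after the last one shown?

All Wednesdays; the gaps (35, 28, 35) vary with month length.
This is the last Wednesday of each month.
Last Wednesday of October 2009: 2009-10-28.
November 2009 ends with Wednesday 2009-11-25.
December 2009 ends with Wednesday 2009-12-30.

2009-12-30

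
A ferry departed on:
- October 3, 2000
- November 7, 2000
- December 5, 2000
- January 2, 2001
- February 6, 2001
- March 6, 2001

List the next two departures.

April 3, 2001; May 1, 2001

All dates are Tuesdays, 35, 28, 28, 35, 28 days apart.
Specifically, the 1st Tuesday of each month.
1st Tuesday of April 2001: April 3, 2001.
1st Tuesday of May 2001: May 1, 2001.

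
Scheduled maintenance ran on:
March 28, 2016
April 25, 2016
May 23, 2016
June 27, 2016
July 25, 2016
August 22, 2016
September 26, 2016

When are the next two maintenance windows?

October 24, 2016; November 28, 2016

These are Mondays at 28- or 35-day spacing (28, 28, 35, 28, 28, 35).
The pattern: 4th Monday of the month.
October 2016 — 4th Monday is October 24, 2016.
November 2016 — 4th Monday is November 28, 2016.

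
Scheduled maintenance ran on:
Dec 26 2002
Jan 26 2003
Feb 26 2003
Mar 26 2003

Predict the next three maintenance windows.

Each date is the 26th; the gaps (31, 31, 28) track the month lengths.
The rule is the 26th of each month.
April 2003: Apr 26 2003.
May 2003: May 26 2003.
June 2003: Jun 26 2003.

Apr 26 2003, May 26 2003, Jun 26 2003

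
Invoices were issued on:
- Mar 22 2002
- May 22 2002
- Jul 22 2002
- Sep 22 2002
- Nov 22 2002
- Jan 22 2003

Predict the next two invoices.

Mar 22 2003, May 22 2003

Gaps: 61, 61, 62, 61, 61 days — not constant. Every event is on the 22nd of the month.
Pattern: the 22nd of every 2 months.
Next: March 2003 → Mar 22 2003.
Next: May 2003 → May 22 2003.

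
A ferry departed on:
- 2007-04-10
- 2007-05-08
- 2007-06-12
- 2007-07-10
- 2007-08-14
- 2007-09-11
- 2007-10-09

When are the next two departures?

2007-11-13, 2007-12-11

These are Tuesdays at 28- or 35-day spacing (28, 35, 28, 35, 28, 28).
The pattern: 2nd Tuesday of the month.
November 2007 — 2nd Tuesday is 2007-11-13.
2nd Tuesday of December 2007: 2007-12-11.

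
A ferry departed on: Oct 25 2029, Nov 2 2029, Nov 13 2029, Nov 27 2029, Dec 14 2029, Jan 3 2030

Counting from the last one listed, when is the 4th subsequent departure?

Apr 23 2030

Intervals are 8, 11, 14, 17, 20 days — an arithmetic progression with common difference 3.
Next gap: 23 days. Jan 3 2030 + 23 days = Jan 26 2030.
Next gap: 26 days. Jan 26 2030 + 26 days = Feb 21 2030.
Next gap: 29 days. Feb 21 2030 + 29 days = Mar 22 2030.
Next gap: 32 days. Mar 22 2030 + 32 days = Apr 23 2030.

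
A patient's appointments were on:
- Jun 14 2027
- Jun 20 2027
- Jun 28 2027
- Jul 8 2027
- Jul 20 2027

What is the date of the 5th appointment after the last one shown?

Oct 18 2027

The spacing grows by 2 each time: 6, 8, 10, 12 days.
Next gap: 14 days. Jul 20 2027 + 14 days = Aug 3 2027.
Next gap: 16 days. Aug 3 2027 + 16 days = Aug 19 2027.
Next gap: 18 days. Aug 19 2027 + 18 days = Sep 6 2027.
Next gap: 20 days. Sep 6 2027 + 20 days = Sep 26 2027.
Next gap: 22 days. Sep 26 2027 + 22 days = Oct 18 2027.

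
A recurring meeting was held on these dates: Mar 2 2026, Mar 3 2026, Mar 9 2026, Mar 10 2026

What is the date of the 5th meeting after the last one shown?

Mar 30 2026

The gap pattern 1, 6, 1 repeats every 2 events.
These are the Mondays and Tuesdays of each week.
The following Monday is Mar 16 2026.
Next Tuesday: Mar 17 2026.
The following Monday is Mar 23 2026.
The following Tuesday is Mar 24 2026.
Next Monday: Mar 30 2026.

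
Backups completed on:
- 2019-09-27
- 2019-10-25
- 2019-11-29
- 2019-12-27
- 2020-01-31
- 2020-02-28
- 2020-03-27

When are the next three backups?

These are Fridays with 28, 35, 28, 35, 28, 28-day gaps.
Each is the final Friday of its month — 2019-11-29 is past the 28th, so '4th Friday' doesn't fit.
April 2020 ends with Friday 2020-04-24.
May 2020 ends with Friday 2020-05-29.
June 2020 ends with Friday 2020-06-26.

2020-04-24, 2020-05-29, 2020-06-26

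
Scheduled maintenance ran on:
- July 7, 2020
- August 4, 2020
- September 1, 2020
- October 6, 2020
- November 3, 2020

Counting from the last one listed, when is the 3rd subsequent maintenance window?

These are Tuesdays at 28- or 35-day spacing (28, 28, 35, 28).
The pattern: 1st Tuesday of the month.
1st Tuesday of December 2020: December 1, 2020.
1st Tuesday of January 2021: January 5, 2021.
February 2021 — 1st Tuesday is February 2, 2021.

February 2, 2021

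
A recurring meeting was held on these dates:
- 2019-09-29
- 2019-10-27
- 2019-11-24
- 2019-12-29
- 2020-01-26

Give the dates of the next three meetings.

2020-02-23, 2020-03-29, 2020-04-26

Every date is a Sunday; gaps 28, 28, 35, 28 days.
Each is the last Sunday of its month (at least one falls on the 29th or later, ruling out '4th Sunday').
February 2020 ends with Sunday 2020-02-23.
Last Sunday of March 2020: 2020-03-29.
Last Sunday of April 2020: 2020-04-26.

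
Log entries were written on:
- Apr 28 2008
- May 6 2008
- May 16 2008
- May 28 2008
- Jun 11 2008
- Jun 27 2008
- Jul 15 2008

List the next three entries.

Gaps: 8, 10, 12, 14, 16, 18 days — each gap is 2 larger than the previous one.
Next gap: 20 days. Jul 15 2008 + 20 days = Aug 4 2008.
Next gap: 22 days. Aug 4 2008 + 22 days = Aug 26 2008.
Next gap: 24 days. Aug 26 2008 + 24 days = Sep 19 2008.

Aug 4 2008, Aug 26 2008, Sep 19 2008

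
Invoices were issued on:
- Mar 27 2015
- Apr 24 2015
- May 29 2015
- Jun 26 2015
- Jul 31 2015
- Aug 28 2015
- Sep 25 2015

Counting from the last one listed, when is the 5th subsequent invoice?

Feb 26 2016

Every date is a Friday; gaps 28, 35, 28, 35, 28, 28 days.
Each is the last Friday of its month (at least one falls on the 29th or later, ruling out '4th Friday').
Last Friday of October 2015: Oct 30 2015.
Last Friday of November 2015: Nov 27 2015.
December 2015 ends with Friday Dec 25 2015.
Last Friday of January 2016: Jan 29 2016.
February 2016 ends with Friday Feb 26 2016.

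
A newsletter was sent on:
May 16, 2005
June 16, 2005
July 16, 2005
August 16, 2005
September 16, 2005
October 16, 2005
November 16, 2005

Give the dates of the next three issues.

Gaps: 31, 30, 31, 31, 30, 31 days — not constant. Every event is on the 16th of the month.
Pattern: the 16th of each month.
Next: December 2005 → December 16, 2005.
January 2006: January 16, 2006.
Next: February 2006 → February 16, 2006.

December 16, 2005; January 16, 2006; February 16, 2006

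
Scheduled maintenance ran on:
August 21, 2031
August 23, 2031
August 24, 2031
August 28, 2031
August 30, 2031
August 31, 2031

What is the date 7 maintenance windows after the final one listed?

September 18, 2031

The gap pattern 2, 1, 4, 2, 1 repeats every 3 events.
These are the Thursdays, Saturdays and Sundays of each week.
The following Thursday is September 4, 2031.
Next Saturday: September 6, 2031.
The following Sunday is September 7, 2031.
Next Thursday: September 11, 2031.
Next Saturday: September 13, 2031.
The following Sunday is September 14, 2031.
Next Thursday: September 18, 2031.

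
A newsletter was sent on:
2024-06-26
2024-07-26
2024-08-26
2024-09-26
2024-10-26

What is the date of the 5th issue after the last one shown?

Each date is the 26th; the gaps (30, 31, 31, 30) track the month lengths.
The rule is the 26th of each month.
Next: November 2024 → 2024-11-26.
December 2024: 2024-12-26.
January 2025: 2025-01-26.
February 2025: 2025-02-26.
Next: March 2025 → 2025-03-26.

2025-03-26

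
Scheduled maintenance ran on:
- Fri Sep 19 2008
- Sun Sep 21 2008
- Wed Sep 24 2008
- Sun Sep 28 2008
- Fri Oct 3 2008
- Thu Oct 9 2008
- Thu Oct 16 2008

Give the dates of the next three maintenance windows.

Intervals are 2, 3, 4, 5, 6, 7 days — an arithmetic progression with common difference 1.
Next gap: 8 days. Thu Oct 16 2008 + 8 days = Fri Oct 24 2008.
Next gap: 9 days. Fri Oct 24 2008 + 9 days = Sun Nov 2 2008.
Next gap: 10 days. Sun Nov 2 2008 + 10 days = Wed Nov 12 2008.

Fri Oct 24 2008, Sun Nov 2 2008, Wed Nov 12 2008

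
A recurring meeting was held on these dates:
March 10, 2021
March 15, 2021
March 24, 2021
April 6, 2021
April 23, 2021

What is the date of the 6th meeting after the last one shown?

October 26, 2021

The spacing grows by 4 each time: 5, 9, 13, 17 days.
Next gap: 21 days. April 23, 2021 + 21 days = May 14, 2021.
Next gap: 25 days. May 14, 2021 + 25 days = June 8, 2021.
Next gap: 29 days. June 8, 2021 + 29 days = July 7, 2021.
Next gap: 33 days. July 7, 2021 + 33 days = August 9, 2021.
Next gap: 37 days. August 9, 2021 + 37 days = September 15, 2021.
Next gap: 41 days. September 15, 2021 + 41 days = October 26, 2021.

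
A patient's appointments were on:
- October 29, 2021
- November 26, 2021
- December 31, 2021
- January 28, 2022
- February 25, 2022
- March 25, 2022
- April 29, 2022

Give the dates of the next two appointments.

These are Fridays with 28, 35, 28, 28, 28, 35-day gaps.
Each is the final Friday of its month — October 29, 2021 is past the 28th, so '4th Friday' doesn't fit.
Last Friday of May 2022: May 27, 2022.
June 2022 ends with Friday June 24, 2022.

May 27, 2022; June 24, 2022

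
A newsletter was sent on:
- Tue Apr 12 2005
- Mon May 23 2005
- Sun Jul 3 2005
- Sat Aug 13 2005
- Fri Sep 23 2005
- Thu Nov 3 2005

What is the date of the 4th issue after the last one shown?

The spacing is 41, 41, 41, 41, 41 days — always 41 days.
Thu Nov 3 2005 + 41 days = Wed Dec 14 2005.
Wed Dec 14 2005 + 41 days = Tue Jan 24 2006.
Tue Jan 24 2006 + 41 days = Mon Mar 6 2006.
Mon Mar 6 2006 + 41 days = Sun Apr 16 2006.

Sun Apr 16 2006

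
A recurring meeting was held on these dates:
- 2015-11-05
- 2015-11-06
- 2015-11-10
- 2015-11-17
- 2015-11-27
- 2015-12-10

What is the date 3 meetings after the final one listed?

2016-02-05

Gaps: 1, 4, 7, 10, 13 days — each gap is 3 larger than the previous one.
Next gap: 16 days. 2015-12-10 + 16 days = 2015-12-26.
Next gap: 19 days. 2015-12-26 + 19 days = 2016-01-14.
Next gap: 22 days. 2016-01-14 + 22 days = 2016-02-05.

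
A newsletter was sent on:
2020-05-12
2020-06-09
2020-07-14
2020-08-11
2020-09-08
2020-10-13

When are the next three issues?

Gaps: 28, 35, 28, 28, 35 days — a mix of 28 and 35. Every date is a Tuesday.
Each is the 2nd Tuesday of its month.
2nd Tuesday of November 2020: 2020-11-10.
2nd Tuesday of December 2020: 2020-12-08.
2nd Tuesday of January 2021: 2021-01-12.

2020-11-10, 2020-12-08, 2021-01-12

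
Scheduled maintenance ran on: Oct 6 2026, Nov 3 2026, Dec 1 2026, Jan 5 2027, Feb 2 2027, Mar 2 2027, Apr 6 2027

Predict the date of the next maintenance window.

May 4 2027

These are Tuesdays at 28- or 35-day spacing (28, 28, 35, 28, 28, 35).
The pattern: 1st Tuesday of the month.
1st Tuesday of May 2027: May 4 2027.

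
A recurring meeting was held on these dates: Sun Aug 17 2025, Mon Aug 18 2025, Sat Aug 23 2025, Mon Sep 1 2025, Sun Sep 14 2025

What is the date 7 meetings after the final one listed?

Sun Apr 5 2026

Intervals are 1, 5, 9, 13 days — an arithmetic progression with common difference 4.
Next gap: 17 days. Sun Sep 14 2025 + 17 days = Wed Oct 1 2025.
Next gap: 21 days. Wed Oct 1 2025 + 21 days = Wed Oct 22 2025.
Next gap: 25 days. Wed Oct 22 2025 + 25 days = Sun Nov 16 2025.
Next gap: 29 days. Sun Nov 16 2025 + 29 days = Mon Dec 15 2025.
Next gap: 33 days. Mon Dec 15 2025 + 33 days = Sat Jan 17 2026.
Next gap: 37 days. Sat Jan 17 2026 + 37 days = Mon Feb 23 2026.
Next gap: 41 days. Mon Feb 23 2026 + 41 days = Sun Apr 5 2026.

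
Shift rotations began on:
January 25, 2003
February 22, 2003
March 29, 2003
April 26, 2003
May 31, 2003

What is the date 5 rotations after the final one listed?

October 25, 2003

These are Saturdays with 28, 35, 28, 35-day gaps.
Each is the final Saturday of its month — March 29, 2003 is past the 28th, so '4th Saturday' doesn't fit.
June 2003 ends with Saturday June 28, 2003.
Last Saturday of July 2003: July 26, 2003.
Last Saturday of August 2003: August 30, 2003.
Last Saturday of September 2003: September 27, 2003.
Last Saturday of October 2003: October 25, 2003.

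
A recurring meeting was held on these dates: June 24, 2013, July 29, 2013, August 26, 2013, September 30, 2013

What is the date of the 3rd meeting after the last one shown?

December 30, 2013

All Mondays; the gaps (35, 28, 35) vary with month length.
This is the last Monday of each month.
Last Monday of October 2013: October 28, 2013.
November 2013 ends with Monday November 25, 2013.
December 2013 ends with Monday December 30, 2013.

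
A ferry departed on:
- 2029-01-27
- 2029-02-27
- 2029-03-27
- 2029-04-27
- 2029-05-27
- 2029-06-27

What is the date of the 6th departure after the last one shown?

2029-12-27

Each date is the 27th; the gaps (31, 28, 31, 30, 31) track the month lengths.
The rule is the 27th of each month.
July 2029: 2029-07-27.
Next: August 2029 → 2029-08-27.
September 2029: 2029-09-27.
October 2029: 2029-10-27.
Next: November 2029 → 2029-11-27.
December 2029: 2029-12-27.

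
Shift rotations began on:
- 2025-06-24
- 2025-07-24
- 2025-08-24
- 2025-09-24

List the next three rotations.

2025-10-24, 2025-11-24, 2025-12-24

Gaps: 30, 31, 31 days — not constant. Every event is on the 24th of the month.
Pattern: the 24th of each month.
October 2025: 2025-10-24.
November 2025: 2025-11-24.
Next: December 2025 → 2025-12-24.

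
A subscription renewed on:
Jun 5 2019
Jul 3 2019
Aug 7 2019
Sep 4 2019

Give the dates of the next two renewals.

Oct 2 2019, Nov 6 2019

All dates are Wednesdays, 28, 35, 28 days apart.
Specifically, the 1st Wednesday of each month.
1st Wednesday of October 2019: Oct 2 2019.
November 2019 — 1st Wednesday is Nov 6 2019.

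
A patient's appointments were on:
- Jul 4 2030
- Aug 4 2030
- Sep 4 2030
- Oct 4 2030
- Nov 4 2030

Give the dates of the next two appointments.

Dec 4 2030, Jan 4 2031

The day-of-month is always 4 (31, 31, 30, 31 days between events).
So this recurs on the 4th of each month.
December 2030: Dec 4 2030.
Next: January 2031 → Jan 4 2031.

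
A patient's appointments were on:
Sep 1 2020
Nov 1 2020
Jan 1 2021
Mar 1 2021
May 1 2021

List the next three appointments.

The day-of-month is always 1 (61, 61, 59, 61 days between events).
So this recurs on the 1st of every 2 months.
July 2021: Jul 1 2021.
Next: September 2021 → Sep 1 2021.
Next: November 2021 → Nov 1 2021.

Jul 1 2021, Sep 1 2021, Nov 1 2021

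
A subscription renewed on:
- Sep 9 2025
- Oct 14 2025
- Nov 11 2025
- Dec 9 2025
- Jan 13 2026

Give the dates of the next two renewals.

Gaps: 35, 28, 28, 35 days — a mix of 28 and 35. Every date is a Tuesday.
Each is the 2nd Tuesday of its month.
February 2026 — 2nd Tuesday is Feb 10 2026.
2nd Tuesday of March 2026: Mar 10 2026.

Feb 10 2026, Mar 10 2026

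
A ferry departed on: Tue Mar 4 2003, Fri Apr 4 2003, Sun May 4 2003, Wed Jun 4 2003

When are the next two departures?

The day-of-month is always 4 (31, 30, 31 days between events).
So this recurs on the 4th of each month.
Next: July 2003 → Fri Jul 4 2003.
August 2003: Mon Aug 4 2003.

Fri Jul 4 2003, Mon Aug 4 2003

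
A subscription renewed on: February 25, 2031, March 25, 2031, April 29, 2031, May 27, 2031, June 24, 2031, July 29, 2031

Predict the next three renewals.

August 26, 2031; September 30, 2031; October 28, 2031

These are Tuesdays with 28, 35, 28, 28, 35-day gaps.
Each is the final Tuesday of its month — April 29, 2031 is past the 28th, so '4th Tuesday' doesn't fit.
Last Tuesday of August 2031: August 26, 2031.
Last Tuesday of September 2031: September 30, 2031.
Last Tuesday of October 2031: October 28, 2031.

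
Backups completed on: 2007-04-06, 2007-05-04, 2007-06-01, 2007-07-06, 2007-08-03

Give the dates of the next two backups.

All dates are Fridays, 28, 28, 35, 28 days apart.
Specifically, the 1st Friday of each month.
1st Friday of September 2007: 2007-09-07.
October 2007 — 1st Friday is 2007-10-05.

2007-09-07, 2007-10-05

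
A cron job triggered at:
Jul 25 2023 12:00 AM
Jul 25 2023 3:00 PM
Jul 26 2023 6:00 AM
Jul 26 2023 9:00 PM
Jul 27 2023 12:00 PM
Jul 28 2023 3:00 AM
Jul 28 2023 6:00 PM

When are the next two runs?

Spacing: 15, 15, 15, 15, 15, 15 h — constant 15 h.
Jul 28 2023 6:00 PM + 15 h = Jul 29 2023 9:00 AM.
Jul 29 2023 9:00 AM + 15 h = Jul 30 2023 12:00 AM.

Jul 29 2023 9:00 AM, Jul 30 2023 12:00 AM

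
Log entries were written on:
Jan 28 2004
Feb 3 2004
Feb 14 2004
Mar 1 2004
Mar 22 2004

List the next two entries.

Intervals are 6, 11, 16, 21 days — an arithmetic progression with common difference 5.
Next gap: 26 days. Mar 22 2004 + 26 days = Apr 17 2004.
Next gap: 31 days. Apr 17 2004 + 31 days = May 18 2004.

Apr 17 2004, May 18 2004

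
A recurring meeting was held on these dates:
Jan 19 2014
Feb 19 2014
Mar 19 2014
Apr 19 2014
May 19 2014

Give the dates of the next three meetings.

Each date is the 19th; the gaps (31, 28, 31, 30) track the month lengths.
The rule is the 19th of each month.
Next: June 2014 → Jun 19 2014.
Next: July 2014 → Jul 19 2014.
August 2014: Aug 19 2014.

Jun 19 2014, Jul 19 2014, Aug 19 2014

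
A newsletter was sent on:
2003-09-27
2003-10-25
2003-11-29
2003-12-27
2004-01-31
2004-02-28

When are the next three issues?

All Saturdays; the gaps (28, 35, 28, 35, 28) vary with month length.
This is the last Saturday of each month.
March 2004 ends with Saturday 2004-03-27.
Last Saturday of April 2004: 2004-04-24.
May 2004 ends with Saturday 2004-05-29.

2004-03-27, 2004-04-24, 2004-05-29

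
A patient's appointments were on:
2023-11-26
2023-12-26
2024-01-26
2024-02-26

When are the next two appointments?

The day-of-month is always 26 (30, 31, 31 days between events).
So this recurs on the 26th of each month.
March 2024: 2024-03-26.
April 2024: 2024-04-26.

2024-03-26, 2024-04-26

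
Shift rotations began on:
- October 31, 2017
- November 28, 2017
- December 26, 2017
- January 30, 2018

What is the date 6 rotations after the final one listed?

July 31, 2018

All Tuesdays; the gaps (28, 28, 35) vary with month length.
This is the last Tuesday of each month.
February 2018 ends with Tuesday February 27, 2018.
March 2018 ends with Tuesday March 27, 2018.
April 2018 ends with Tuesday April 24, 2018.
May 2018 ends with Tuesday May 29, 2018.
June 2018 ends with Tuesday June 26, 2018.
Last Tuesday of July 2018: July 31, 2018.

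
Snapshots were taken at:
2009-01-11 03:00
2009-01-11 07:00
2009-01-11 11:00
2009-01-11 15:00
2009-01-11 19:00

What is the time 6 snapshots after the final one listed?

2009-01-12 19:00

Spacing: 4, 4, 4, 4 h — constant 4 h.
2009-01-11 19:00 + 4 h = 2009-01-11 23:00.
2009-01-11 23:00 + 4 h = 2009-01-12 03:00.
2009-01-12 03:00 + 4 h = 2009-01-12 07:00.
2009-01-12 07:00 + 4 h = 2009-01-12 11:00.
2009-01-12 11:00 + 4 h = 2009-01-12 15:00.
2009-01-12 15:00 + 4 h = 2009-01-12 19:00.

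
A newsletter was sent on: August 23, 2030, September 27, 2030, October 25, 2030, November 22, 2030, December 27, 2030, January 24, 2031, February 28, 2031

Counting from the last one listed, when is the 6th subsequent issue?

These are Fridays at 28- or 35-day spacing (35, 28, 28, 35, 28, 35).
The pattern: 4th Friday of the month.
4th Friday of March 2031: March 28, 2031.
4th Friday of April 2031: April 25, 2031.
4th Friday of May 2031: May 23, 2031.
June 2031 — 4th Friday is June 27, 2031.
July 2031 — 4th Friday is July 25, 2031.
August 2031 — 4th Friday is August 22, 2031.

August 22, 2031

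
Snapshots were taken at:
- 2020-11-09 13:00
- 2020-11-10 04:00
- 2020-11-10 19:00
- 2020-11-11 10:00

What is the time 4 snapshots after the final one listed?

2020-11-13 22:00

Gaps: 15, 15, 15 hours — each event is 15 hours after the previous one.
2020-11-11 10:00 + 15 h = 2020-11-12 01:00.
2020-11-12 01:00 + 15 h = 2020-11-12 16:00.
2020-11-12 16:00 + 15 h = 2020-11-13 07:00.
2020-11-13 07:00 + 15 h = 2020-11-13 22:00.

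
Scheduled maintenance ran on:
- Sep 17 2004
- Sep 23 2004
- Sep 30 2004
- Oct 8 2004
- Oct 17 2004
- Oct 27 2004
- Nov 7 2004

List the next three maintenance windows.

Nov 19 2004, Dec 2 2004, Dec 16 2004

The spacing grows by 1 each time: 6, 7, 8, 9, 10, 11 days.
Next gap: 12 days. Nov 7 2004 + 12 days = Nov 19 2004.
Next gap: 13 days. Nov 19 2004 + 13 days = Dec 2 2004.
Next gap: 14 days. Dec 2 2004 + 14 days = Dec 16 2004.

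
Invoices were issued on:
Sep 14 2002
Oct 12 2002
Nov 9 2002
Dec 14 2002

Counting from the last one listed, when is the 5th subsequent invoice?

May 10 2003

These are Saturdays at 28- or 35-day spacing (28, 28, 35).
The pattern: 2nd Saturday of the month.
January 2003 — 2nd Saturday is Jan 11 2003.
2nd Saturday of February 2003: Feb 8 2003.
2nd Saturday of March 2003: Mar 8 2003.
April 2003 — 2nd Saturday is Apr 12 2003.
2nd Saturday of May 2003: May 10 2003.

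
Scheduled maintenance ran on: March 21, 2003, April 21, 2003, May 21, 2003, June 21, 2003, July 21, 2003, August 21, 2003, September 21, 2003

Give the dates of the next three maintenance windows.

October 21, 2003; November 21, 2003; December 21, 2003

Each date is the 21st; the gaps (31, 30, 31, 30, 31, 31) track the month lengths.
The rule is the 21st of each month.
Next: October 2003 → October 21, 2003.
Next: November 2003 → November 21, 2003.
December 2003: December 21, 2003.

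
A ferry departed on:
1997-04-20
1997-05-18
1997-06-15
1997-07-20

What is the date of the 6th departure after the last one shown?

All dates are Sundays, 28, 28, 35 days apart.
Specifically, the 3rd Sunday of each month.
August 1997 — 3rd Sunday is 1997-08-17.
September 1997 — 3rd Sunday is 1997-09-21.
3rd Sunday of October 1997: 1997-10-19.
November 1997 — 3rd Sunday is 1997-11-16.
December 1997 — 3rd Sunday is 1997-12-21.
January 1998 — 3rd Sunday is 1998-01-18.

1998-01-18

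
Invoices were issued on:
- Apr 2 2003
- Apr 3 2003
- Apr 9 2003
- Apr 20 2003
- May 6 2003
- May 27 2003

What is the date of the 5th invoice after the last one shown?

Nov 23 2003

The spacing grows by 5 each time: 1, 6, 11, 16, 21 days.
Next gap: 26 days. May 27 2003 + 26 days = Jun 22 2003.
Next gap: 31 days. Jun 22 2003 + 31 days = Jul 23 2003.
Next gap: 36 days. Jul 23 2003 + 36 days = Aug 28 2003.
Next gap: 41 days. Aug 28 2003 + 41 days = Oct 8 2003.
Next gap: 46 days. Oct 8 2003 + 46 days = Nov 23 2003.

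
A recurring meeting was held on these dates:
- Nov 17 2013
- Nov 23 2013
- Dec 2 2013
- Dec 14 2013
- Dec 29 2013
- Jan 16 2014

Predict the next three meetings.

Feb 6 2014, Mar 2 2014, Mar 29 2014

The spacing grows by 3 each time: 6, 9, 12, 15, 18 days.
Next gap: 21 days. Jan 16 2014 + 21 days = Feb 6 2014.
Next gap: 24 days. Feb 6 2014 + 24 days = Mar 2 2014.
Next gap: 27 days. Mar 2 2014 + 27 days = Mar 29 2014.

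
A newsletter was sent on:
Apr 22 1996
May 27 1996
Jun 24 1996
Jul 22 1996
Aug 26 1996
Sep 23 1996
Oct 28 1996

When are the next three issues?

Nov 25 1996, Dec 23 1996, Jan 27 1997

All dates are Mondays, 35, 28, 28, 35, 28, 35 days apart.
Specifically, the 4th Monday of each month.
November 1996 — 4th Monday is Nov 25 1996.
4th Monday of December 1996: Dec 23 1996.
January 1997 — 4th Monday is Jan 27 1997.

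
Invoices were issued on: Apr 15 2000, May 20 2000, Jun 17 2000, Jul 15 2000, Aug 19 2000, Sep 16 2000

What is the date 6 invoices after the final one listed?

Gaps: 35, 28, 28, 35, 28 days — a mix of 28 and 35. Every date is a Saturday.
Each is the 3rd Saturday of its month.
3rd Saturday of October 2000: Oct 21 2000.
3rd Saturday of November 2000: Nov 18 2000.
3rd Saturday of December 2000: Dec 16 2000.
3rd Saturday of January 2001: Jan 20 2001.
3rd Saturday of February 2001: Feb 17 2001.
3rd Saturday of March 2001: Mar 17 2001.

Mar 17 2001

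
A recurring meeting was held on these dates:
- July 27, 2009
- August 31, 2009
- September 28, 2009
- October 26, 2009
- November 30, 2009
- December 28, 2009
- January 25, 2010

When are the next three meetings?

February 22, 2010; March 29, 2010; April 26, 2010

These are Mondays with 35, 28, 28, 35, 28, 28-day gaps.
Each is the final Monday of its month — August 31, 2009 is past the 28th, so '4th Monday' doesn't fit.
Last Monday of February 2010: February 22, 2010.
March 2010 ends with Monday March 29, 2010.
Last Monday of April 2010: April 26, 2010.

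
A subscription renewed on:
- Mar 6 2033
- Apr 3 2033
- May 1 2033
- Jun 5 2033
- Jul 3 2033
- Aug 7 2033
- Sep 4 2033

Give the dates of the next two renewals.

All dates are Sundays, 28, 28, 35, 28, 35, 28 days apart.
Specifically, the 1st Sunday of each month.
1st Sunday of October 2033: Oct 2 2033.
1st Sunday of November 2033: Nov 6 2033.

Oct 2 2033, Nov 6 2033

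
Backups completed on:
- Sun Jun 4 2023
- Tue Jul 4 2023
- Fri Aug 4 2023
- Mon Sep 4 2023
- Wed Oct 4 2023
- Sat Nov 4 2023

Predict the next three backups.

The day-of-month is always 4 (30, 31, 31, 30, 31 days between events).
So this recurs on the 4th of each month.
December 2023: Mon Dec 4 2023.
January 2024: Thu Jan 4 2024.
February 2024: Sun Feb 4 2024.

Mon Dec 4 2023, Thu Jan 4 2024, Sun Feb 4 2024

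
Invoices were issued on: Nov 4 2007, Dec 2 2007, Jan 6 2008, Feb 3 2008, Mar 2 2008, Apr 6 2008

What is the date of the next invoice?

These are Sundays at 28- or 35-day spacing (28, 35, 28, 28, 35).
The pattern: 1st Sunday of the month.
1st Sunday of May 2008: May 4 2008.

May 4 2008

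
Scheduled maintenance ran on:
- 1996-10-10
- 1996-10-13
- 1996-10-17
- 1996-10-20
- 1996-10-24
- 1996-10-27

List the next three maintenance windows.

1996-10-31, 1996-11-03, 1996-11-07

Every event lands on a Thursday or Sunday (gaps cycle 3, 4, 3, 4, 3).
So the schedule is: every Thursday and Sunday.
Next Thursday: 1996-10-31.
Next Sunday: 1996-11-03.
The following Thursday is 1996-11-07.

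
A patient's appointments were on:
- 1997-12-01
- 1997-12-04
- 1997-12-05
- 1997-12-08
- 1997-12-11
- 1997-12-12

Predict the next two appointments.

Gaps: 3, 1, 3, 3, 1 days — not constant, but cyclic with period 3.
The events fall on every Monday, Thursday and Friday.
Next Monday: 1997-12-15.
Next Thursday: 1997-12-18.

1997-12-15, 1997-12-18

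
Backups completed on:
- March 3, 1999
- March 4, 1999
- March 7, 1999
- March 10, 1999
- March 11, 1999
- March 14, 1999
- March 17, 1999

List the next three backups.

The gap pattern 1, 3, 3, 1, 3, 3 repeats every 3 events.
These are the Wednesdays, Thursdays and Sundays of each week.
The following Thursday is March 18, 1999.
The following Sunday is March 21, 1999.
Next Wednesday: March 24, 1999.

March 18, 1999; March 21, 1999; March 24, 1999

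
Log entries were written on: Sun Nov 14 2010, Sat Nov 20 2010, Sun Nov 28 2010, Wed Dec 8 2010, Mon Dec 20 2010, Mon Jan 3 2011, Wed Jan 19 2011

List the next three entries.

Intervals are 6, 8, 10, 12, 14, 16 days — an arithmetic progression with common difference 2.
Next gap: 18 days. Wed Jan 19 2011 + 18 days = Sun Feb 6 2011.
Next gap: 20 days. Sun Feb 6 2011 + 20 days = Sat Feb 26 2011.
Next gap: 22 days. Sat Feb 26 2011 + 22 days = Sun Mar 20 2011.

Sun Feb 6 2011, Sat Feb 26 2011, Sun Mar 20 2011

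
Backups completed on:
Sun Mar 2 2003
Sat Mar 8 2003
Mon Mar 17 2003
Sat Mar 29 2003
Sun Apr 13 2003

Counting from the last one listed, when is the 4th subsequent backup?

The spacing grows by 3 each time: 6, 9, 12, 15 days.
Next gap: 18 days. Sun Apr 13 2003 + 18 days = Thu May 1 2003.
Next gap: 21 days. Thu May 1 2003 + 21 days = Thu May 22 2003.
Next gap: 24 days. Thu May 22 2003 + 24 days = Sun Jun 15 2003.
Next gap: 27 days. Sun Jun 15 2003 + 27 days = Sat Jul 12 2003.

Sat Jul 12 2003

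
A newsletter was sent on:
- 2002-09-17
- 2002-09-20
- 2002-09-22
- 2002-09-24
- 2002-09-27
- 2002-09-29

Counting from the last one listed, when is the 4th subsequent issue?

2002-10-08

The gap pattern 3, 2, 2, 3, 2 repeats every 3 events.
These are the Tuesdays, Fridays and Sundays of each week.
Next Tuesday: 2002-10-01.
The following Friday is 2002-10-04.
The following Sunday is 2002-10-06.
The following Tuesday is 2002-10-08.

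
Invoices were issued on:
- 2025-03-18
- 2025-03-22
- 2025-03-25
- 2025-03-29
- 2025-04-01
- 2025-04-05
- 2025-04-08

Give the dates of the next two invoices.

Every event lands on a Tuesday or Saturday (gaps cycle 4, 3, 4, 3, 4, 3).
So the schedule is: every Tuesday and Saturday.
Next Saturday: 2025-04-12.
The following Tuesday is 2025-04-15.

2025-04-12, 2025-04-15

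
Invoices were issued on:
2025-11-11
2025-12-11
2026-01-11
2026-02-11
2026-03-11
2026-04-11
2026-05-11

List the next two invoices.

2026-06-11, 2026-07-11

Gaps: 30, 31, 31, 28, 31, 30 days — not constant. Every event is on the 11th of the month.
Pattern: the 11th of each month.
June 2026: 2026-06-11.
Next: July 2026 → 2026-07-11.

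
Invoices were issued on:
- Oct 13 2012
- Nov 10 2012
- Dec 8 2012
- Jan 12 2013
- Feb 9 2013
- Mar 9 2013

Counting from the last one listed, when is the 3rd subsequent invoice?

Jun 8 2013

All dates are Saturdays, 28, 28, 35, 28, 28 days apart.
Specifically, the 2nd Saturday of each month.
April 2013 — 2nd Saturday is Apr 13 2013.
2nd Saturday of May 2013: May 11 2013.
2nd Saturday of June 2013: Jun 8 2013.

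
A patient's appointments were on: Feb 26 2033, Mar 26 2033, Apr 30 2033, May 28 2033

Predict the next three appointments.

Jun 25 2033, Jul 30 2033, Aug 27 2033

These are Saturdays with 28, 35, 28-day gaps.
Each is the final Saturday of its month — Apr 30 2033 is past the 28th, so '4th Saturday' doesn't fit.
Last Saturday of June 2033: Jun 25 2033.
July 2033 ends with Saturday Jul 30 2033.
Last Saturday of August 2033: Aug 27 2033.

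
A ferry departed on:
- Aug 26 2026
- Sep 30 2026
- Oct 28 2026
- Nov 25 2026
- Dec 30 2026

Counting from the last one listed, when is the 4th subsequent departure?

Apr 28 2027

Every date is a Wednesday; gaps 35, 28, 28, 35 days.
Each is the last Wednesday of its month (at least one falls on the 29th or later, ruling out '4th Wednesday').
Last Wednesday of January 2027: Jan 27 2027.
Last Wednesday of February 2027: Feb 24 2027.
Last Wednesday of March 2027: Mar 31 2027.
Last Wednesday of April 2027: Apr 28 2027.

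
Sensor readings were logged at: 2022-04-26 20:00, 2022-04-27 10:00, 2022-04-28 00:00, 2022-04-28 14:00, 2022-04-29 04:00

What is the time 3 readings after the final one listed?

Gaps: 14, 14, 14, 14 hours — each event is 14 hours after the previous one.
2022-04-29 04:00 + 14 h = 2022-04-29 18:00.
2022-04-29 18:00 + 14 h = 2022-04-30 08:00.
2022-04-30 08:00 + 14 h = 2022-04-30 22:00.

2022-04-30 22:00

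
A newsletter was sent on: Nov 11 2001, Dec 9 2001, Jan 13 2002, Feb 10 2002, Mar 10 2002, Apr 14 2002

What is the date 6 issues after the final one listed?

Oct 13 2002

Gaps: 28, 35, 28, 28, 35 days — a mix of 28 and 35. Every date is a Sunday.
Each is the 2nd Sunday of its month.
2nd Sunday of May 2002: May 12 2002.
2nd Sunday of June 2002: Jun 9 2002.
July 2002 — 2nd Sunday is Jul 14 2002.
2nd Sunday of August 2002: Aug 11 2002.
September 2002 — 2nd Sunday is Sep 8 2002.
October 2002 — 2nd Sunday is Oct 13 2002.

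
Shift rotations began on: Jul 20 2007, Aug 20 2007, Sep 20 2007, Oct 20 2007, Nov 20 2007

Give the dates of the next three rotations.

Dec 20 2007, Jan 20 2008, Feb 20 2008

The day-of-month is always 20 (31, 31, 30, 31 days between events).
So this recurs on the 20th of each month.
Next: December 2007 → Dec 20 2007.
Next: January 2008 → Jan 20 2008.
February 2008: Feb 20 2008.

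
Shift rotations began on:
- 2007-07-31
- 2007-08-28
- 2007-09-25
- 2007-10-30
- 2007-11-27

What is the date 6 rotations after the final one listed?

2008-05-27

These are Tuesdays with 28, 28, 35, 28-day gaps.
Each is the final Tuesday of its month — 2007-07-31 is past the 28th, so '4th Tuesday' doesn't fit.
December 2007 ends with Tuesday 2007-12-25.
January 2008 ends with Tuesday 2008-01-29.
Last Tuesday of February 2008: 2008-02-26.
March 2008 ends with Tuesday 2008-03-25.
Last Tuesday of April 2008: 2008-04-29.
Last Tuesday of May 2008: 2008-05-27.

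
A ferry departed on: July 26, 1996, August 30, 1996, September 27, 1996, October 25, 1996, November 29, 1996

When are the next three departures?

Every date is a Friday; gaps 35, 28, 28, 35 days.
Each is the last Friday of its month (at least one falls on the 29th or later, ruling out '4th Friday').
Last Friday of December 1996: December 27, 1996.
January 1997 ends with Friday January 31, 1997.
Last Friday of February 1997: February 28, 1997.

December 27, 1996; January 31, 1997; February 28, 1997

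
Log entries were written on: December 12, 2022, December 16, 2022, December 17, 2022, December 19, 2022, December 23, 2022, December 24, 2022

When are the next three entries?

The gap pattern 4, 1, 2, 4, 1 repeats every 3 events.
These are the Mondays, Fridays and Saturdays of each week.
Next Monday: December 26, 2022.
The following Friday is December 30, 2022.
The following Saturday is December 31, 2022.

December 26, 2022; December 30, 2022; December 31, 2022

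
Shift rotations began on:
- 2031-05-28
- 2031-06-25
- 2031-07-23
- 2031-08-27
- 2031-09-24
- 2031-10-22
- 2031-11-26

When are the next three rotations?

2031-12-24, 2032-01-28, 2032-02-25

All dates are Wednesdays, 28, 28, 35, 28, 28, 35 days apart.
Specifically, the 4th Wednesday of each month.
4th Wednesday of December 2031: 2031-12-24.
January 2032 — 4th Wednesday is 2032-01-28.
4th Wednesday of February 2032: 2032-02-25.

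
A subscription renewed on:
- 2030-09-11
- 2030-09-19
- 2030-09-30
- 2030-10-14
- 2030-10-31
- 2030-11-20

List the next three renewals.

2030-12-13, 2031-01-08, 2031-02-06

The spacing grows by 3 each time: 8, 11, 14, 17, 20 days.
Next gap: 23 days. 2030-11-20 + 23 days = 2030-12-13.
Next gap: 26 days. 2030-12-13 + 26 days = 2031-01-08.
Next gap: 29 days. 2031-01-08 + 29 days = 2031-02-06.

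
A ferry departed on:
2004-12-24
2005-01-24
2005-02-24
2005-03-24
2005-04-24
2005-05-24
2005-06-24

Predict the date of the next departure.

Each date is the 24th; the gaps (31, 31, 28, 31, 30, 31) track the month lengths.
The rule is the 24th of each month.
Next: July 2005 → 2005-07-24.

2005-07-24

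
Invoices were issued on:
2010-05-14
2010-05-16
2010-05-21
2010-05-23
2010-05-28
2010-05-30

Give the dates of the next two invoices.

Every event lands on a Friday or Sunday (gaps cycle 2, 5, 2, 5, 2).
So the schedule is: every Friday and Sunday.
Next Friday: 2010-06-04.
Next Sunday: 2010-06-06.

2010-06-04, 2010-06-06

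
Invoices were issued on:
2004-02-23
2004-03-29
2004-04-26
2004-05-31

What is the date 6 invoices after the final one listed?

2004-11-29

All Mondays; the gaps (35, 28, 35) vary with month length.
This is the last Monday of each month.
Last Monday of June 2004: 2004-06-28.
Last Monday of July 2004: 2004-07-26.
Last Monday of August 2004: 2004-08-30.
Last Monday of September 2004: 2004-09-27.
Last Monday of October 2004: 2004-10-25.
November 2004 ends with Monday 2004-11-29.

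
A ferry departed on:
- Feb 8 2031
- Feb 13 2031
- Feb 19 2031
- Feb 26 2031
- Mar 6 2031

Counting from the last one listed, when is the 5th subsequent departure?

Gaps: 5, 6, 7, 8 days — each gap is 1 larger than the previous one.
Next gap: 9 days. Mar 6 2031 + 9 days = Mar 15 2031.
Next gap: 10 days. Mar 15 2031 + 10 days = Mar 25 2031.
Next gap: 11 days. Mar 25 2031 + 11 days = Apr 5 2031.
Next gap: 12 days. Apr 5 2031 + 12 days = Apr 17 2031.
Next gap: 13 days. Apr 17 2031 + 13 days = Apr 30 2031.

Apr 30 2031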